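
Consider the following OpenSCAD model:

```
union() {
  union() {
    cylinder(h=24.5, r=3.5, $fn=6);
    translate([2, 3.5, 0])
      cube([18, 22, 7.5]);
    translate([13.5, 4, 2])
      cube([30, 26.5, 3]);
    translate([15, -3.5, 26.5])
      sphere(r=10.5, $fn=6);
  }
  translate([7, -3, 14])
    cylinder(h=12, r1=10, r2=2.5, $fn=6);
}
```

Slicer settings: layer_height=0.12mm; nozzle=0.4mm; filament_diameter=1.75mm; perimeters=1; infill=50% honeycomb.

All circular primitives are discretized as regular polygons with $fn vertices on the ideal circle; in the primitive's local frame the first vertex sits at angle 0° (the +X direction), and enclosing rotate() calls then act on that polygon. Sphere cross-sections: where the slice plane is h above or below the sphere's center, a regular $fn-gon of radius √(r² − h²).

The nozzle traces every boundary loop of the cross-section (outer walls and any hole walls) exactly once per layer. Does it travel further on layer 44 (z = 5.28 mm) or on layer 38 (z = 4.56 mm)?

Layer 44 (z = 5.28): the r=3.5 cylinder gives a regular 6-gon of circumradius 3.5 (constant along its height) (perimeter = 2·6·3.500·sin(180°/6) = 21.00 mm); the cube at (2, 3.5) (footprint 18×22) is included at this height (perimeter 80.00 mm); the cube at (13.5, 4) is not intersected at this z (z outside [2, 5]); the sphere at (15, -3.5) is not intersected at this z (|z−center|=21.220 > r=10.5); Combining (union): the 2 present regions are separate (no shared area or edge), so areas and boundary lengths simply add and each stays a separate island — boundary = 101.00 mm; the cone at (7, -3) does not reach this height (z outside [14, 26]); Merging all regions: only the result so far is present, so the union is just that shape — boundary = 101.00 mm. So its perimeter = 101.00 mm. Layer 38 (z = 4.56): the cylinder: section is a regular 6-gon, circumradius r=3.5 (perimeter = 2·6·3.500·sin(180°/6) = 21.00 mm); the cube at (2, 3.5) is present — its section is the full 18×22 rectangle (perimeter 80.00 mm); the 30×26.5 cube at (13.5, 4) contributes its full rectangle (perimeter 113.00 mm); the sphere at (15, -3.5) is not intersected at this z (|z−center|=21.940 > r=10.5); Merging all regions: the regions partially overlap (shared area 139.75 mm²), so the edge portions inside another operand are dropped and the merged outline is re-measured after clipping — boundary = 158.00 mm; the cone at (7, -3) is absent (z outside [14, 26]); Taking the union: only that combined region is present, so the union is just that shape — boundary = 158.00 mm. So its perimeter = 158.00 mm. Layer 38 is larger (158.00 vs 101.00 mm).

layer 38 (z = 4.56 mm)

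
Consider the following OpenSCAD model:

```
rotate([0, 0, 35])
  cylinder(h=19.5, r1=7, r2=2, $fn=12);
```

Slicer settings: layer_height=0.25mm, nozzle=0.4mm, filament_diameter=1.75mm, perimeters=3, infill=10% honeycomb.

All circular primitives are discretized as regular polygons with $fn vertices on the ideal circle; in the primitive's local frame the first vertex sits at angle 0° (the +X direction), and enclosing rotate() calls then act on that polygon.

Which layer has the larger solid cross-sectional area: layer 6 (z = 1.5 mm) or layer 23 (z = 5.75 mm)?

layer 6 (z = 1.5 mm)

Layer 6 (z = 1.5): the cone (r1=7→r2=2) has section circumradius 6.615 here — a regular 12-gon (area = (12/2)·6.615²·sin(360°/12) = 131.29 mm²); (whole slice rotated 35° about Z — lengths, areas and connectivity unchanged). So its area = 131.29 mm². Layer 23 (z = 5.75): the cone: at t=0.295 of its height the radius interpolates to r₁+(r₂−r₁)t = 5.526, giving a regular 12-gon of that circumradius (area = (12/2)·5.526²·sin(360°/12) = 91.60 mm²); (whole slice rotated 35° about Z — lengths, areas and connectivity unchanged). So its area = 91.60 mm². Layer 6 is larger (131.29 vs 91.60 mm²).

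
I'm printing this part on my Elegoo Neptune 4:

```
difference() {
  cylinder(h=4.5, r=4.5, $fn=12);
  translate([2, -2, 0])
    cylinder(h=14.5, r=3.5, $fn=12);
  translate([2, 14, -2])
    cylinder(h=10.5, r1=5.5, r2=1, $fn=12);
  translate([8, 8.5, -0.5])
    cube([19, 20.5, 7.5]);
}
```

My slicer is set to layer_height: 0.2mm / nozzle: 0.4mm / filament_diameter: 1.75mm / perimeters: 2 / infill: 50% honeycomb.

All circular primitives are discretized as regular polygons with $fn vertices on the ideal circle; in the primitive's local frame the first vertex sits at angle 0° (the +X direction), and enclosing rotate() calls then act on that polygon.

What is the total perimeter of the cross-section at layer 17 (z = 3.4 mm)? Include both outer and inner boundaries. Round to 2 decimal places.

31.06 mm

At z = 3.4 mm: the cylinder: section is a regular 12-gon, circumradius r=4.5 (perimeter = 2·12·4.500·sin(180°/12) = 27.95 mm); the r=3.5 cylinder at (2, -2) gives a regular 12-gon of circumradius 3.5 (constant along its height) (perimeter = 2·12·3.500·sin(180°/12) = 21.74 mm); the cone at (2, 14) (r1=5.5→r2=1) has section circumradius 3.186 here — a regular 12-gon (perimeter = 2·12·3.186·sin(180°/12) = 19.79 mm); the 19×20.5 cube at (8, 8.5) contributes its full rectangle (perimeter 79.00 mm); After the difference (first − rest): starting from the r=4.5 cylinder, the r=3.5 cylinder at (2, -2) partially overlaps it — only the 25.76 mm² overlap (of its 36.75 mm²) is removed, clipping the outline; the cone at (2, 14) misses the remaining region (no effect); the 19×20.5 cube at (8, 8.5) misses the remaining region (no effect) — boundary = 31.06 mm. Overall, the cross-section is a single solid region. Total boundary length (outer) = 31.06 mm.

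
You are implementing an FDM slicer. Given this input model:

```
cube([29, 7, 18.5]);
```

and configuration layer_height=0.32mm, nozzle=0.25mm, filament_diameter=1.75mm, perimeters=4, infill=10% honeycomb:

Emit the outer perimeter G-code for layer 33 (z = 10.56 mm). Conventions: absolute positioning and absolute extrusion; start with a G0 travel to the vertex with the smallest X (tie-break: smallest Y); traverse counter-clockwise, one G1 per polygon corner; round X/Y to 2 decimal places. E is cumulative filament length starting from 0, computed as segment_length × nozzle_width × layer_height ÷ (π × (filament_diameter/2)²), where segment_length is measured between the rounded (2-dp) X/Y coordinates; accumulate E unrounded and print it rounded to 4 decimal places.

G0 X0.00 Y0.00 Z10.56
G1 X29.00 Y0.00 E0.9645
G1 X29.00 Y7.00 E1.1974
G1 X0.00 Y7.00 E2.1619
G1 X0.00 Y0.00 E2.3947

At z = 10.56 mm: the cube is present — its section is the full 29×7 rectangle. The outline is a single polygon with 4 vertices. Extrusion per mm of travel: 0.25 × 0.32 / (π × 0.875²) = 0.033260. Accumulating E over each segment gives final E = 2.3947.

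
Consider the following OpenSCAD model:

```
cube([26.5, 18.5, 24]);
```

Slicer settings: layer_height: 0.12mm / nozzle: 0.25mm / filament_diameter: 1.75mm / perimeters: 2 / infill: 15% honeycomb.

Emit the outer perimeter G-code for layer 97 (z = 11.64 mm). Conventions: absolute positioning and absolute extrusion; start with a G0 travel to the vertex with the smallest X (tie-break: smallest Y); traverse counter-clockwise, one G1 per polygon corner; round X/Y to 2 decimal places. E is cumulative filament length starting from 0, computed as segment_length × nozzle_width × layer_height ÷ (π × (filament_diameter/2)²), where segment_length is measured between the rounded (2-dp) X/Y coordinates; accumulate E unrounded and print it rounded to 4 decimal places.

At z = 11.64 mm: the 26.5×18.5 cube contributes its full rectangle. The outline is a single polygon with 4 vertices. Extrusion per mm of travel: 0.25 × 0.12 / (π × 0.875²) = 0.012473. Accumulating E over each segment gives final E = 1.1225.

G0 X0.00 Y0.00 Z11.64
G1 X26.50 Y0.00 E0.3305
G1 X26.50 Y18.50 E0.5613
G1 X0.00 Y18.50 E0.8918
G1 X0.00 Y0.00 E1.1225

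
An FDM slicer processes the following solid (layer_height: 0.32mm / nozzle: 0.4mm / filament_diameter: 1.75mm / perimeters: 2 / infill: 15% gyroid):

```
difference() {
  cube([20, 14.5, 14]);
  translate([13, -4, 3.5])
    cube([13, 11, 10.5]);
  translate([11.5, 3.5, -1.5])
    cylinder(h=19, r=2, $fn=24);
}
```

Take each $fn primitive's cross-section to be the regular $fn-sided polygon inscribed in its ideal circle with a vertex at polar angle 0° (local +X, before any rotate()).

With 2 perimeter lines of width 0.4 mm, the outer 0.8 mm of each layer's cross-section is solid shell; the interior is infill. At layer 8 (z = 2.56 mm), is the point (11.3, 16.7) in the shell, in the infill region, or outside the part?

At z = 2.56 mm: the 20×14.5 cube contributes its full rectangle; the cube at (13, -4) does not reach this height (z outside [3.5, 14]); the r=2 cylinder at (11.5, 3.5) contributes a regular 24-gon of circumradius 2; Taking the first minus the rest: starting from the 20×14.5 cube, the r=2 cylinder at (11.5, 3.5) lies wholly inside it (removes its full 12.42 mm² and its 12.53 mm outline becomes a hole wall) — 1 connected region with 1 hole. Overall, the cross-section is one region with 1 hole. The nearest boundary edge runs (0.00, 14.50)→(20.00, 14.50); distance from the point to it = 2.20 mm. The point is not inside any of the regions above, so it lies outside the cross-section (2.20 mm from the nearest boundary).

outside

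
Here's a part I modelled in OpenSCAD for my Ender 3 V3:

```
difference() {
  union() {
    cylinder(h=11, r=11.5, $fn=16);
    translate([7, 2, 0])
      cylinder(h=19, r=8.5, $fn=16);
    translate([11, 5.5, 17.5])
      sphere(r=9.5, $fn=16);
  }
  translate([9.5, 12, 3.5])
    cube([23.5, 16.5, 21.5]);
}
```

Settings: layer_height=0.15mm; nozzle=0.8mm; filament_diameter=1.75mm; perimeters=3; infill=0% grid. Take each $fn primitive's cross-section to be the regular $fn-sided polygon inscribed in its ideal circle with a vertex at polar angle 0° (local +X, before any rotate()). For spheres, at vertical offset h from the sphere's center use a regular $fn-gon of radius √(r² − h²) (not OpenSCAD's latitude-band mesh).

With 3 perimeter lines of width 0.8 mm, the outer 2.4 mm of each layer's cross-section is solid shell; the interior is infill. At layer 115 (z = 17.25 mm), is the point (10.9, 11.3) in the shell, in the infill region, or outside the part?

At z = 17.25 mm: the cylinder is not intersected at this z (z outside [0, 11]); the r=8.5 cylinder at (7, 2) contributes a regular 16-gon of circumradius 8.5; the r=9.5 sphere at (11, 5.5) contributes a regular 16-gon of circumradius √(9.5²−0.25²) = 9.497; Taking the union: the regions partially overlap (shared area 153.86 mm²), so overlapping operands fuse into one piece — 1 connected region; the cube at (9.5, 12) (footprint 23.5×16.5) is included at this height; After the difference (first − rest): starting from the result so far, the 23.5×16.5 cube at (9.5, 12) partially overlaps it — only the 17.70 mm² overlap (of its 387.75 mm²) is removed, clipping the outline — 1 connected region. Overall, the cross-section is a single solid region. The nearest boundary edge runs (9.50, 12.00)→(17.86, 12.00); distance from the point to it = 0.70 mm. The point is inside the cross-section, 0.70 mm from the nearest boundary — within the 2.4 mm shell band (3 × 0.8).

shell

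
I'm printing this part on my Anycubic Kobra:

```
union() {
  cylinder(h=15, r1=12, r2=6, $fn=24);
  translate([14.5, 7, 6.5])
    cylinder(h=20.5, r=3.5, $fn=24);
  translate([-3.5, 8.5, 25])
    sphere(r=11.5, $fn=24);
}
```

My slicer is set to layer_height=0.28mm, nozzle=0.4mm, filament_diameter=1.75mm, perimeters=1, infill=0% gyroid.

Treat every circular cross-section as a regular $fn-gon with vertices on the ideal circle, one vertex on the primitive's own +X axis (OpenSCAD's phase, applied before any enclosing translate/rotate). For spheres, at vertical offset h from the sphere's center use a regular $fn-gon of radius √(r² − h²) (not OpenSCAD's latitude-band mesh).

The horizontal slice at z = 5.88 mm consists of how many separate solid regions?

At z = 5.88 mm: the cone: at t=0.392 of its height the radius interpolates to r₁+(r₂−r₁)t = 9.648, giving a regular 24-gon of that circumradius; the cylinder at (14.5, 7) is absent (z outside [6.5, 27]); the sphere at (-3.5, 8.5) is absent (|z−center|=19.120 > r=11.5); Merging all regions: only the cone is present, so the union is just that shape — 1 connected region. The result has 1 disconnected region.

1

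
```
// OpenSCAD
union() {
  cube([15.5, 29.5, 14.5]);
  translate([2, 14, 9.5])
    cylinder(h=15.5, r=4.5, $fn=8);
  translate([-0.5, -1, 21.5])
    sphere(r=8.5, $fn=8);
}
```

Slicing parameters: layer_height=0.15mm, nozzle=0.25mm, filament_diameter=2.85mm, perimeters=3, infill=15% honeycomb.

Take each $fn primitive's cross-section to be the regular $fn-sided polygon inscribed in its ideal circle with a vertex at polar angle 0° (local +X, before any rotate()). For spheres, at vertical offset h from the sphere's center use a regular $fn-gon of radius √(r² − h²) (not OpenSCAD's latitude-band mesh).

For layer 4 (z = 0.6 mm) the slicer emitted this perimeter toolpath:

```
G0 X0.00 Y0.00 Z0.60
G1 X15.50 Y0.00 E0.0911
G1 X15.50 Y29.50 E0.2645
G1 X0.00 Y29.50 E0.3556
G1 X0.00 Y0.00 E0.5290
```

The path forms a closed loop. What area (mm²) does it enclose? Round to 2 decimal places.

Apply the shoelace formula to the sequence of (X, Y) vertices; enclosed area = 457.25 mm².

457.25 mm²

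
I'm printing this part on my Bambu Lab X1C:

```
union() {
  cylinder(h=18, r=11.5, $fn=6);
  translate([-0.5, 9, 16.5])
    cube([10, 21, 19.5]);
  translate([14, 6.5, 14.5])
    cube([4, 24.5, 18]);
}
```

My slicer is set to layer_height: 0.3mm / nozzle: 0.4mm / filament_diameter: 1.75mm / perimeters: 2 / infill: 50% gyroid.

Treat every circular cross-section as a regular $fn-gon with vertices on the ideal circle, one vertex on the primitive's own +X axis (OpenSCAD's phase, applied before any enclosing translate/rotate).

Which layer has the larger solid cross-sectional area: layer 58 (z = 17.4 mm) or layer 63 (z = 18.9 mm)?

Layer 58 (z = 17.4): the r=11.5 cylinder gives a regular 6-gon of circumradius 11.5 (constant along its height) (area = (6/2)·11.500²·sin(360°/6) = 343.60 mm²); the cube at (-0.5, 9) is present — its section is the full 10×21 rectangle (area 210.00 mm²); the cube at (14, 6.5) (footprint 4×24.5) is included at this height (area 98.00 mm²); Combining (union): the regions partially overlap — summed areas 651.60 mm² minus the doubly-counted overlap 6.26 mm² gives 645.33 mm² — area = 645.33 mm². So its area = 645.33 mm². Layer 63 (z = 18.9): the cylinder is not intersected at this z (z outside [0, 18]); the cube at (-0.5, 9) (footprint 10×21) is included at this height (area 210.00 mm²); the cube at (14, 6.5) (footprint 4×24.5) is included at this height (area 98.00 mm²); Merging all regions: the 2 present regions are separate (no shared area or edge), so areas and boundary lengths simply add and each stays a separate island — area = 308.00 mm². So its area = 308.00 mm². Layer 58 is larger (645.33 vs 308.00 mm²).

layer 58 (z = 17.4 mm)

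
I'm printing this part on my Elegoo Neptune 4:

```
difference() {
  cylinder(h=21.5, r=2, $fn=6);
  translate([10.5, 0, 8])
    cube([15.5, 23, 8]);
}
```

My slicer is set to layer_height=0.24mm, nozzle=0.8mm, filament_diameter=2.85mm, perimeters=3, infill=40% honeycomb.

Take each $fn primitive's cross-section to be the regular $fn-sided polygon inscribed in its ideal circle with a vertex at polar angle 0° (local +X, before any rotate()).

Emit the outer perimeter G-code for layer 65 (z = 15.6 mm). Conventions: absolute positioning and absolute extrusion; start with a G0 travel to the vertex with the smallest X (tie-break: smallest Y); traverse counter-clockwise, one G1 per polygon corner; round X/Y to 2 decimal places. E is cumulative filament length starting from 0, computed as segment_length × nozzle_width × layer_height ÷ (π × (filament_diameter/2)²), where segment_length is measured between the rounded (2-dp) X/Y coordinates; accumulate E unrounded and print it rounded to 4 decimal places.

G0 X-2.00 Y0.00 Z15.60
G1 X-1.00 Y-1.73 E0.0601
G1 X1.00 Y-1.73 E0.1203
G1 X2.00 Y0.00 E0.1805
G1 X1.00 Y1.73 E0.2406
G1 X-1.00 Y1.73 E0.3008
G1 X-2.00 Y0.00 E0.3609

At z = 15.6 mm: the cylinder: section is a regular 6-gon, circumradius r=2; the 15.5×23 cube at (10.5, 0) contributes its full rectangle; Taking the first minus the rest: starting from the r=2 cylinder, the 15.5×23 cube at (10.5, 0) misses the remaining region (no effect) — 1 connected region. The outline is a single polygon with 6 vertices. Extrusion per mm of travel: 0.8 × 0.24 / (π × 1.425²) = 0.030097. Accumulating E over each segment gives final E = 0.3609.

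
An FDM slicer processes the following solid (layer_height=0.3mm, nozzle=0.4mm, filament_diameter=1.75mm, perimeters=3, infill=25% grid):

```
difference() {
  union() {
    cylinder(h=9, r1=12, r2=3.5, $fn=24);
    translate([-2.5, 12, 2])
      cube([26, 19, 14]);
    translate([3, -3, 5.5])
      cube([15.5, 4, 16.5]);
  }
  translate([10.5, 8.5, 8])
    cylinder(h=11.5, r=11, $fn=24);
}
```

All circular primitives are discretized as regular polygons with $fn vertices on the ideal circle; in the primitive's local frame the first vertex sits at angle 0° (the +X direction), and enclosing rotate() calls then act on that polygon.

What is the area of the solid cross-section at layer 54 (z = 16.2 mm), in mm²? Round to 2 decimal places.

At z = 16.2 mm: the cone does not reach this height (z outside [0, 9]); the cube at (-2.5, 12) is absent (z outside [2, 16]); the cube at (3, -3) is present — its section is the full 15.5×4 rectangle (area 62.00 mm²); Merging all regions: only the 15.5×4 cube at (3, -3) is present, so the union is just that shape — area = 62.00 mm²; the r=11 cylinder at (10.5, 8.5) contributes a regular 24-gon of circumradius 11 (area = (24/2)·11.000²·sin(360°/24) = 375.81 mm²); After the difference (first − rest): starting from the result so far (62.00 mm²), the r=11 cylinder at (10.5, 8.5) partially overlaps it — only the 37.70 mm² overlap (of its 375.81 mm²) is removed, clipping the outline — area = 24.30 mm². Overall, the cross-section is a single solid region. Net area = 24.30 mm².

24.30 mm²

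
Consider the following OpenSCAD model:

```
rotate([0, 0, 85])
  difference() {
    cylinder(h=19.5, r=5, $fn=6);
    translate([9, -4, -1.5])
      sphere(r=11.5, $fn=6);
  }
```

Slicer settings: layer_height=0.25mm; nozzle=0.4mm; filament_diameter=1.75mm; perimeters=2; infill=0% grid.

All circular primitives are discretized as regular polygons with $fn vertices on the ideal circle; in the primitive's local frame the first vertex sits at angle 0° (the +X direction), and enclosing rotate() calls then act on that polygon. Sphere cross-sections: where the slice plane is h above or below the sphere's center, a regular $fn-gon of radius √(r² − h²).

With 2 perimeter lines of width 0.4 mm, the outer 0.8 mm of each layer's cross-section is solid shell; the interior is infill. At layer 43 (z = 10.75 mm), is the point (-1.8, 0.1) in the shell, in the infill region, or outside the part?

At z = 10.75 mm: the r=5 cylinder contributes a regular 6-gon of circumradius 5; the sphere at (9, -4) is not intersected at this z (|z−center|=12.250 > r=11.5); Subtracting the remaining from the first: none of the subtracted shapes is present at this height, so the r=5 cylinder is unchanged — 1 connected region; (whole slice rotated 85° about Z — lengths, areas and connectivity unchanged). Overall, the cross-section is a single solid region. Undo the 85° rotation: the query point maps to (-0.057, 1.802) in the un-rotated model frame. The nearest boundary edge runs (2.50, 4.33)→(-2.50, 4.33); distance from the point to it = 2.53 mm. The point is inside the cross-section and 2.53 mm from the nearest boundary — more than the 0.8 mm shell width (2 × 0.4), so it's in the infill interior.

infill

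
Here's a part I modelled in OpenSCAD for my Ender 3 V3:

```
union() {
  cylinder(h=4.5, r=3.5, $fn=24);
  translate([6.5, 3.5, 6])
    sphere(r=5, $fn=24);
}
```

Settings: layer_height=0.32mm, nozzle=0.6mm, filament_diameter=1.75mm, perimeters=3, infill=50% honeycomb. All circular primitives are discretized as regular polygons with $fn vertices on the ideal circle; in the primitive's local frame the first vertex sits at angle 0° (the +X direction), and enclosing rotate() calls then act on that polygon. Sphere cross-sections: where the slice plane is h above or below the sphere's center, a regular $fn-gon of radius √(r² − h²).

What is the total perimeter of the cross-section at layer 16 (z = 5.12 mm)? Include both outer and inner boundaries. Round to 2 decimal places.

30.84 mm

At z = 5.12 mm: the cylinder is absent (z outside [0, 4.5]); the r=5 sphere at (6.5, 3.5) contributes a regular 24-gon of circumradius √(5²−0.88²) = 4.922 (perimeter = 2·24·4.922·sin(180°/24) = 30.84 mm); Taking the union: only the r=5 sphere at (6.5, 3.5) is present, so the union is just that shape — boundary = 30.84 mm. Overall, the cross-section is a single solid region. Total boundary length (outer) = 30.84 mm.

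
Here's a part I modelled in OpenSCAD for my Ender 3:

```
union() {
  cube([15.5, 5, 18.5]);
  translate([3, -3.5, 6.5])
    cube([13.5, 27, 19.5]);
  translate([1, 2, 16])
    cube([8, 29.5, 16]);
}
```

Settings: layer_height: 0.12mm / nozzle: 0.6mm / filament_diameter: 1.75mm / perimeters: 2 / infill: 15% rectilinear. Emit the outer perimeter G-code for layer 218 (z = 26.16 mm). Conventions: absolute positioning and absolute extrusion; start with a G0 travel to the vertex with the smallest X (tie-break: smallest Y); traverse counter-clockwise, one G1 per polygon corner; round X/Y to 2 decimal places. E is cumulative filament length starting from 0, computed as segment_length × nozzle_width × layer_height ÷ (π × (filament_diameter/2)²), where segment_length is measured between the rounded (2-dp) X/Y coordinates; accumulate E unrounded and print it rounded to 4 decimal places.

G0 X1.00 Y2.00 Z26.16
G1 X9.00 Y2.00 E0.2395
G1 X9.00 Y31.50 E1.1225
G1 X1.00 Y31.50 E1.3620
G1 X1.00 Y2.00 E2.2451

At z = 26.16 mm: the cube is not intersected at this z (z outside [0, 18.5]); the cube at (3, -3.5) does not reach this height (z outside [6.5, 26]); the cube at (1, 2) is present — its section is the full 8×29.5 rectangle; Merging all regions: only the 8×29.5 cube at (1, 2) is present, so the union is just that shape — 1 connected region. The outline is a single polygon with 4 vertices. Extrusion per mm of travel: 0.6 × 0.12 / (π × 0.875²) = 0.029934. Accumulating E over each segment gives final E = 2.2451.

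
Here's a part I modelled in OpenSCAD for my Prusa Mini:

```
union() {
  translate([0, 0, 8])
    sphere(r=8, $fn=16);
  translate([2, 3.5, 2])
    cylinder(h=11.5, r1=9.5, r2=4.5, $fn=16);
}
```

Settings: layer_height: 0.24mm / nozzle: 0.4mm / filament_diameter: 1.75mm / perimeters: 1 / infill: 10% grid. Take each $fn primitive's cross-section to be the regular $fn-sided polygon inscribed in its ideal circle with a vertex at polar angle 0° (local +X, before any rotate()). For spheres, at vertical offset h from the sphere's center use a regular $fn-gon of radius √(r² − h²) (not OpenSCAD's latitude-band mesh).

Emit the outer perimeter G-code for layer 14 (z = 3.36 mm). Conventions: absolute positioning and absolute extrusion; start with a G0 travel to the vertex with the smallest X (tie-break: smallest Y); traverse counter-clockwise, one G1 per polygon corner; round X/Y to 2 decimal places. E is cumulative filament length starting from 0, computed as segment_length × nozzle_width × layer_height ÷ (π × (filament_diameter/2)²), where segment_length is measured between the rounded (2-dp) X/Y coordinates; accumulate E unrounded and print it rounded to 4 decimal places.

At z = 3.36 mm: the sphere: section is a regular 16-gon, circumradius = √(r²−h²) = √(8²−4.64²) = 6.517; the cone at (2, 3.5): at t=0.118 of its height the radius interpolates to r₁+(r₂−r₁)t = 8.909, giving a regular 16-gon of that circumradius; Combining (union): the regions partially overlap (shared area 114.66 mm²), so overlapping operands fuse into one piece — 1 connected region. The outline is a single polygon with 20 vertices. Extrusion per mm of travel: 0.4 × 0.24 / (π × 0.875²) = 0.039912. Accumulating E over each segment gives final E = 2.3058.

G0 X-6.91 Y3.50 Z3.36
G1 X-6.36 Y0.77 E0.1111
G1 X-6.52 Y0.00 E0.1425
G1 X-6.02 Y-2.49 E0.2439
G1 X-4.61 Y-4.61 E0.3455
G1 X-2.49 Y-6.02 E0.4471
G1 X0.00 Y-6.52 E0.5485
G1 X2.49 Y-6.02 E0.6499
G1 X4.01 Y-5.01 E0.7227
G1 X5.41 Y-4.73 E0.7797
G1 X8.30 Y-2.80 E0.9184
G1 X10.23 Y0.09 E1.0571
G1 X10.91 Y3.50 E1.1959
G1 X10.23 Y6.91 E1.3347
G1 X8.30 Y9.80 E1.4734
G1 X5.41 Y11.73 E1.6121
G1 X2.00 Y12.41 E1.7508
G1 X-1.41 Y11.73 E1.8896
G1 X-4.30 Y9.80 E2.0283
G1 X-6.23 Y6.91 E2.1670
G1 X-6.91 Y3.50 E2.3058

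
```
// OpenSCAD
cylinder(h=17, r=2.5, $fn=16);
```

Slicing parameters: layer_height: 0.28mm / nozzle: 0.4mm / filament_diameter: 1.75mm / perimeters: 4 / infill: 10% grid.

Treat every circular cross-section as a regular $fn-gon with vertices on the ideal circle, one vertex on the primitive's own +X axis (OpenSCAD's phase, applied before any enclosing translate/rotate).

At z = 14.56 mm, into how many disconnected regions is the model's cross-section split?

At z = 14.56 mm: the cylinder: section is a regular 16-gon, circumradius r=2.5. The result has 1 disconnected region.

1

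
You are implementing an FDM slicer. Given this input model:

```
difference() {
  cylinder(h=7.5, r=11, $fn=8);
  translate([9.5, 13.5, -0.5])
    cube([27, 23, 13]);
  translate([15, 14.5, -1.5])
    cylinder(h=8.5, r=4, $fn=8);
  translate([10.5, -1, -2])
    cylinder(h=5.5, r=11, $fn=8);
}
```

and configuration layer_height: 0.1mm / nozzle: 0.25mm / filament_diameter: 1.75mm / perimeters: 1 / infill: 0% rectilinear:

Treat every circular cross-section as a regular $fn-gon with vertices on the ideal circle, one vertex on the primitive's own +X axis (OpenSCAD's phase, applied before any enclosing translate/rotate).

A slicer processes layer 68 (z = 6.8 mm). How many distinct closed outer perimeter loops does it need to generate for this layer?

1

At z = 6.8 mm: the cylinder: section is a regular 8-gon, circumradius r=11; the cube at (9.5, 13.5) (footprint 27×23) is included at this height; the r=4 cylinder at (15, 14.5) gives a regular 8-gon of circumradius 4 (constant along its height); the cylinder at (10.5, -1) is not intersected at this z (z outside [-2, 3.5]); Taking the first minus the rest: starting from the r=11 cylinder, the 27×23 cube at (9.5, 13.5) misses the remaining region (no effect); the r=4 cylinder at (15, 14.5) misses the remaining region (no effect) — 1 connected region. The result has 1 disconnected region.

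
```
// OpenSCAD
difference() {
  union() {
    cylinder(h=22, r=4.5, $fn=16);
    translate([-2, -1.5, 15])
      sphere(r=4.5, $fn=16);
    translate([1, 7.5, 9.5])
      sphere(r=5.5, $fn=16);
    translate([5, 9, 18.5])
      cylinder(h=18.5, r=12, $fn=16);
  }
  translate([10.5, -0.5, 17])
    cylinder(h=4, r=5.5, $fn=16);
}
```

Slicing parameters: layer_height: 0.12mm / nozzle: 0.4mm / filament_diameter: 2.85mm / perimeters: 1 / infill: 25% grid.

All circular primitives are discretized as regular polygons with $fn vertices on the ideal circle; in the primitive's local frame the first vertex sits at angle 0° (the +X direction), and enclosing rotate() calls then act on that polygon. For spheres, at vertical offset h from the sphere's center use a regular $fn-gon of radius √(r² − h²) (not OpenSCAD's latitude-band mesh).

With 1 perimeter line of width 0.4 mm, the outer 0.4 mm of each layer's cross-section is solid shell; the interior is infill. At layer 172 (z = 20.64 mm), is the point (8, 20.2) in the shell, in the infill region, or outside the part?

shell

At z = 20.64 mm: the r=4.5 cylinder contributes a regular 16-gon of circumradius 4.5; the sphere at (-2, -1.5) is not intersected at this z (|z−center|=5.640 > r=4.5); the sphere at (1, 7.5) does not reach this height (|z−center|=11.140 > r=5.5); the r=12 cylinder at (5, 9) gives a regular 16-gon of circumradius 12 (constant along its height); Merging all regions: the regions partially overlap (shared area 42.23 mm²), so overlapping operands fuse into one piece — 1 connected region; the r=5.5 cylinder at (10.5, -0.5) gives a regular 16-gon of circumradius 5.5 (constant along its height); Subtracting the remaining from the first: starting from that combined region, the r=5.5 cylinder at (10.5, -0.5) partially overlaps it — only the 51.03 mm² overlap (of its 92.61 mm²) is removed, clipping the outline — 1 connected region. Overall, the cross-section is a single solid region. The nearest boundary edge runs (5.00, 21.00)→(9.59, 20.09); distance from the point to it = 0.20 mm. The point is inside the cross-section, 0.20 mm from the nearest boundary — within the 0.4 mm shell band (1 × 0.4).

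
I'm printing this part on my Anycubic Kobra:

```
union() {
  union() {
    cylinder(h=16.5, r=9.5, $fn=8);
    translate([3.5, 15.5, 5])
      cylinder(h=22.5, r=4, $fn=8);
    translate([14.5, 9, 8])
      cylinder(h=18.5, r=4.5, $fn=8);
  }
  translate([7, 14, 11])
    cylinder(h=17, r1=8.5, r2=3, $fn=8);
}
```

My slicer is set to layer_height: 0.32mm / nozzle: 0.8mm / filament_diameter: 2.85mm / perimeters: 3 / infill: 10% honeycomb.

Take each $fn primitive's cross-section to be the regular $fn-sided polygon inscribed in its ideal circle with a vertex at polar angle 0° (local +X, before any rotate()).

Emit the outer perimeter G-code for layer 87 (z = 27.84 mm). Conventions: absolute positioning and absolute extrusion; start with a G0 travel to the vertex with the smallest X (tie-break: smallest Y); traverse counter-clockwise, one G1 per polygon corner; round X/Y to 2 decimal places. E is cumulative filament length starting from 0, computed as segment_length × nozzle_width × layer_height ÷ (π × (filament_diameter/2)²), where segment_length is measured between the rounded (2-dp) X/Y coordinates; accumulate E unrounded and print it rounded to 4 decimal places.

G0 X3.95 Y14.00 Z27.84
G1 X4.84 Y11.84 E0.0937
G1 X7.00 Y10.95 E0.1875
G1 X9.16 Y11.84 E0.2812
G1 X10.05 Y14.00 E0.3750
G1 X9.16 Y16.16 E0.4687
G1 X7.00 Y17.05 E0.5625
G1 X4.84 Y16.16 E0.6562
G1 X3.95 Y14.00 E0.7500

At z = 27.84 mm: the cylinder is absent (z outside [0, 16.5]); the cylinder at (3.5, 15.5) does not reach this height (z outside [5, 27.5]); the cylinder at (14.5, 9) is not intersected at this z (z outside [8, 26.5]); Combining (union): nothing is present at this height; the cone at (7, 14): at t=0.991 of its height the radius interpolates to r₁+(r₂−r₁)t = 3.052, giving a regular 8-gon of that circumradius; Taking the union: only the cone at (7, 14) is present, so the union is just that shape — 1 connected region. The outline is a single polygon with 8 vertices. Extrusion per mm of travel: 0.8 × 0.32 / (π × 1.425²) = 0.040129. Accumulating E over each segment gives final E = 0.7500.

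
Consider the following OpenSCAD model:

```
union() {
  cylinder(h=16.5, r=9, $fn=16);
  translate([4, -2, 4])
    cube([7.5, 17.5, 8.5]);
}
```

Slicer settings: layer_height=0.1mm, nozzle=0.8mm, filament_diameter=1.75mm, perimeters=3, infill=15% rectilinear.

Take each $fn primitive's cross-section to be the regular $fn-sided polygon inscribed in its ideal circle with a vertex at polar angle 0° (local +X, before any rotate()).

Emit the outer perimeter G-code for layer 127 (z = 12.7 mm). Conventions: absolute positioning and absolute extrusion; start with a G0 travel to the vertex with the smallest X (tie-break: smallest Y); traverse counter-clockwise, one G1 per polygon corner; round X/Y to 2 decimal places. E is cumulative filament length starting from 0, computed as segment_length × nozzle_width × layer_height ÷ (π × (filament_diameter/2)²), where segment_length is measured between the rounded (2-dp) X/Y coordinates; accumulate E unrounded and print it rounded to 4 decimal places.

At z = 12.7 mm: the r=9 cylinder gives a regular 16-gon of circumradius 9 (constant along its height); the cube at (4, -2) does not reach this height (z outside [4, 12.5]); Merging all regions: only the r=9 cylinder is present, so the union is just that shape — 1 connected region. The outline is a single polygon with 16 vertices. Extrusion per mm of travel: 0.8 × 0.1 / (π × 0.875²) = 0.033260. Accumulating E over each segment gives final E = 1.8678.

G0 X-9.00 Y0.00 Z12.70
G1 X-8.31 Y-3.44 E0.1167
G1 X-6.36 Y-6.36 E0.2335
G1 X-3.44 Y-8.31 E0.3503
G1 X0.00 Y-9.00 E0.4670
G1 X3.44 Y-8.31 E0.5837
G1 X6.36 Y-6.36 E0.7004
G1 X8.31 Y-3.44 E0.8172
G1 X9.00 Y0.00 E0.9339
G1 X8.31 Y3.44 E1.0506
G1 X6.36 Y6.36 E1.1674
G1 X3.44 Y8.31 E1.2842
G1 X0.00 Y9.00 E1.4009
G1 X-3.44 Y8.31 E1.5176
G1 X-6.36 Y6.36 E1.6343
G1 X-8.31 Y3.44 E1.7511
G1 X-9.00 Y0.00 E1.8678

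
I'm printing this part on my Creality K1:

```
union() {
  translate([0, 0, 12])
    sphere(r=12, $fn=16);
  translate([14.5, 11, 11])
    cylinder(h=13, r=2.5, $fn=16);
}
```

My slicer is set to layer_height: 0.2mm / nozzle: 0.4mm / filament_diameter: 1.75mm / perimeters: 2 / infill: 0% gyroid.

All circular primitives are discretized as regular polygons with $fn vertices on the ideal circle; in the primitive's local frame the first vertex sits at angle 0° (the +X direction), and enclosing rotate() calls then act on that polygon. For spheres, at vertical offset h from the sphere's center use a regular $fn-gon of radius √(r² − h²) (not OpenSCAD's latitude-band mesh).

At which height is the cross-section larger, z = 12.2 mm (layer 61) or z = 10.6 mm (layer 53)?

layer 61 (z = 12.2 mm)

Layer 61 (z = 12.2): the r=12 sphere slices to a regular 16-gon of circumradius 11.998 (√(r²−h²) with h=0.2 from center) (area = (16/2)·11.998²·sin(360°/16) = 440.73 mm²); the r=2.5 cylinder at (14.5, 11) contributes a regular 16-gon of circumradius 2.5 (area = (16/2)·2.500²·sin(360°/16) = 19.13 mm²); Combining (union): the 2 present regions are separate (no shared area or edge), so areas and boundary lengths simply add and each stays a separate island — area = 459.86 mm². So its area = 459.86 mm². Layer 53 (z = 10.6): the r=12 sphere contributes a regular 16-gon of circumradius √(12²−1.4²) = 11.918 (area = (16/2)·11.918²·sin(360°/16) = 434.85 mm²); the cylinder at (14.5, 11) is not intersected at this z (z outside [11, 24]); Combining (union): only the r=12 sphere is present, so the union is just that shape — area = 434.85 mm². So its area = 434.85 mm². Layer 61 is larger (459.86 vs 434.85 mm²).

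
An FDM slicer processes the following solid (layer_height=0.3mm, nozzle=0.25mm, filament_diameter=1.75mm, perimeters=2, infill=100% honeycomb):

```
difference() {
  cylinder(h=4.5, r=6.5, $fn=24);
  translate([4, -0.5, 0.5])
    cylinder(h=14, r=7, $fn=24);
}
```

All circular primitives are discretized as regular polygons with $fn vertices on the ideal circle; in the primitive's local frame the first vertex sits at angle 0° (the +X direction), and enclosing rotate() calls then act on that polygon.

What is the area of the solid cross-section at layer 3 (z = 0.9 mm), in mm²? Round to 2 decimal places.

At z = 0.9 mm: the r=6.5 cylinder gives a regular 24-gon of circumradius 6.5 (constant along its height) (area = (24/2)·6.500²·sin(360°/24) = 131.22 mm²); the r=7 cylinder at (4, -0.5) gives a regular 24-gon of circumradius 7 (constant along its height) (area = (24/2)·7.000²·sin(360°/24) = 152.19 mm²); Taking the first minus the rest: starting from the r=6.5 cylinder (131.22 mm²), the r=7 cylinder at (4, -0.5) partially overlaps it — only the 87.96 mm² overlap (of its 152.19 mm²) is removed, clipping the outline — area = 43.26 mm². Overall, the cross-section is a single solid region. Net area = 43.26 mm².

43.26 mm²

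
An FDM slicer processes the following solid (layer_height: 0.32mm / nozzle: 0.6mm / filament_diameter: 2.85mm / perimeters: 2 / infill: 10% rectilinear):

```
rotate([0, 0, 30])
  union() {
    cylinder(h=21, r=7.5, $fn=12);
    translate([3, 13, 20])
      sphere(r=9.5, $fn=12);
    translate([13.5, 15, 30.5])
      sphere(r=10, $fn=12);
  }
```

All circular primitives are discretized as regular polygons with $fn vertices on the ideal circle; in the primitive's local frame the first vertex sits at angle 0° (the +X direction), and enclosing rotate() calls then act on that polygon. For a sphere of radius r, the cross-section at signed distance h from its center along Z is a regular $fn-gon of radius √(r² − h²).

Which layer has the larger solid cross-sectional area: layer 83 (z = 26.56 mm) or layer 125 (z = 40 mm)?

layer 83 (z = 26.56 mm)

Layer 83 (z = 26.56): the cylinder does not reach this height (z outside [0, 21]); the sphere at (3, 13): section is a regular 12-gon, circumradius = √(r²−h²) = √(9.5²−6.56²) = 6.871 (area = (12/2)·6.871²·sin(360°/12) = 141.65 mm²); the sphere at (13.5, 15): section is a regular 12-gon, circumradius = √(r²−h²) = √(10²−3.94²) = 9.191 (area = (12/2)·9.191²·sin(360°/12) = 253.43 mm²); Combining (union): the regions partially overlap — summed areas 395.08 mm² minus the doubly-counted overlap 39.06 mm² gives 356.02 mm² — area = 356.02 mm²; (whole slice rotated 30° about Z — lengths, areas and connectivity unchanged). So its area = 356.02 mm². Layer 125 (z = 40): the cylinder is absent (z outside [0, 21]); the sphere at (3, 13) is absent (|z−center|=20.000 > r=9.5); the r=10 sphere at (13.5, 15) contributes a regular 12-gon of circumradius √(10²−9.5²) = 3.122 (area = (12/2)·3.122²·sin(360°/12) = 29.25 mm²); Combining (union): only the r=10 sphere at (13.5, 15) is present, so the union is just that shape — area = 29.25 mm²; (rotated 30° about Z; rotation is an isometry so areas/perimeters/island counts are preserved). So its area = 29.25 mm². Layer 83 is larger (356.02 vs 29.25 mm²).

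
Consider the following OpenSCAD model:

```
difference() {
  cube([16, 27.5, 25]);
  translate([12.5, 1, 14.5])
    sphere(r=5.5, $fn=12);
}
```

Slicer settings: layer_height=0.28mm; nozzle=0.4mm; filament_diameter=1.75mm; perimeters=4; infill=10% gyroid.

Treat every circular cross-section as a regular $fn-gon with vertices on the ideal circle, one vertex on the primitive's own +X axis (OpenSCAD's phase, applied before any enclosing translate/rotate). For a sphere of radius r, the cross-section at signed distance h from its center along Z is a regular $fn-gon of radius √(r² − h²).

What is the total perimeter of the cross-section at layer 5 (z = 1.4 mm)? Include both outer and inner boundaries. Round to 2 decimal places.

87.00 mm

At z = 1.4 mm: the 16×27.5 cube contributes its full rectangle (perimeter 87.00 mm); the sphere at (12.5, 1) is absent (|z−center|=13.100 > r=5.5); Subtracting the remaining from the first: none of the subtracted shapes is present at this height, so the 16×27.5 cube is unchanged — boundary = 87.00 mm. Overall, the cross-section is a single solid region. Total boundary length (outer) = 87.00 mm.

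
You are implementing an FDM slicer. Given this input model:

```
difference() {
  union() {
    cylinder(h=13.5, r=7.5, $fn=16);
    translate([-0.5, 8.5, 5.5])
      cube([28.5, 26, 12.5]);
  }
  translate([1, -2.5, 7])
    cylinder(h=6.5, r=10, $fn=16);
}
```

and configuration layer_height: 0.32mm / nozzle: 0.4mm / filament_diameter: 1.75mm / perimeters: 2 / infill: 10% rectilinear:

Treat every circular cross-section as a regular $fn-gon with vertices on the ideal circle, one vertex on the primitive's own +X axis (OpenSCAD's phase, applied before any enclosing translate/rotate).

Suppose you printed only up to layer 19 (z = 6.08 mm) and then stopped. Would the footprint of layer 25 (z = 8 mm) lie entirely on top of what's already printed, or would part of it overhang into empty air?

Compare the two slices. At z = 6.08: the cylinder: section is a regular 16-gon, circumradius r=7.5 (area = (16/2)·7.500²·sin(360°/16) = 172.21 mm²); the cube at (-0.5, 8.5) is present — its section is the full 28.5×26 rectangle (area 741.00 mm²); Taking the union: the 2 present regions are separate (no shared area or edge), so areas and boundary lengths simply add and each stays a separate island — area = 913.21 mm²; the cylinder at (1, -2.5) is not intersected at this z (z outside [7, 13.5]); Taking the first minus the rest: none of the subtracted shapes is present at this height, so the result so far is unchanged — area = 913.21 mm². At z = 8: the cylinder: section is a regular 16-gon, circumradius r=7.5 (area = (16/2)·7.500²·sin(360°/16) = 172.21 mm²); the 28.5×26 cube at (-0.5, 8.5) contributes its full rectangle (area 741.00 mm²); Merging all regions: the 2 present regions are separate (no shared area or edge), so areas and boundary lengths simply add and each stays a separate island — area = 913.21 mm²; the cylinder at (1, -2.5): section is a regular 16-gon, circumradius r=10 (area = (16/2)·10.000²·sin(360°/16) = 306.15 mm²); After the difference (first − rest): starting from the result so far (913.21 mm²), the r=10 cylinder at (1, -2.5) partially overlaps it — only the 171.02 mm² overlap (of its 306.15 mm²) is removed, clipping the outline — area = 742.18 mm². Checking containment: the cross-section at z = 8 is a subset of the cross-section at z = 6.08.

entirely on top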